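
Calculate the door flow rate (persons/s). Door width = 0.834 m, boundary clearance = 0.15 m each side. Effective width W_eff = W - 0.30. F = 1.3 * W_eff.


W_eff = 0.834 - 0.30 = 0.534 m
F = 1.3 * 0.534 = 0.69420 persons/s

0.69420 persons/s


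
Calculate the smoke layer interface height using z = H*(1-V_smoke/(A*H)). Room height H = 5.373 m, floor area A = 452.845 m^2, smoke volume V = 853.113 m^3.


V/(A*H) = 0.35062
1 - 0.35062 = 0.64938
z = 5.373 * 0.64938 = 3.4891 m

3.4891 m


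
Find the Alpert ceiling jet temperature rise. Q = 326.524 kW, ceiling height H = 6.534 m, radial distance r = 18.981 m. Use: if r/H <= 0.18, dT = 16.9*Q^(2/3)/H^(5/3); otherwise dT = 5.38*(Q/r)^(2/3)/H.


r/H = 18.981 / 6.534 = 2.9050
r/H > 0.18, so dT = 5.38*(Q/r)^(2/3)/H
Q/r = 17.203
(Q/r)^(2/3) = 6.6639
dT = 5.38 * 6.6639 / 6.534 = 5.4870 K

5.4870 K


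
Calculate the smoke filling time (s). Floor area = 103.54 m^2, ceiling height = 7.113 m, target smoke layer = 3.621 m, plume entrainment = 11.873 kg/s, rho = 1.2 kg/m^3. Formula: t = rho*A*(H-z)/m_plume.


H - z = 3.492 m
t = 1.2 * 103.54 * 3.492 / 11.873 = 36.543 s

36.543 s


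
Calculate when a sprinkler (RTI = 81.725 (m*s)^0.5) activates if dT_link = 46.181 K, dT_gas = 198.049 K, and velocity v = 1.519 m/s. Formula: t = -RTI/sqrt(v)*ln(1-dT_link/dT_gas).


dT_link/dT_gas = 0.23318
ln(1 - 0.23318) = -0.26550
t = -81.725 / sqrt(1.519) * -0.26550 = 17.605 s

17.605 s


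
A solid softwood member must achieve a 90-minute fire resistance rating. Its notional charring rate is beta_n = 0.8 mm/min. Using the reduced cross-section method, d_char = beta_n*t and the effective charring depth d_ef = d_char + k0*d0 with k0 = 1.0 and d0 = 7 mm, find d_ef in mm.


d_char = 0.8 * 90 = 72 mm
d_ef = 72 + 1.0*7 = 79 mm

79 mm


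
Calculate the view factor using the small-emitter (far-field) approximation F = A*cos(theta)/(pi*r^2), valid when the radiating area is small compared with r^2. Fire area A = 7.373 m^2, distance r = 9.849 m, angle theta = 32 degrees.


cos(32 deg) = 0.84805
pi*r^2 = 304.74
F = 7.373 * 0.84805 / 304.74 = 0.020518

0.020518


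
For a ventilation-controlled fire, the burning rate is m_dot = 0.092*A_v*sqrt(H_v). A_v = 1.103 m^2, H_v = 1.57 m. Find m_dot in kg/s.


sqrt(H_v) = 1.2530
m_dot = 0.092 * 1.103 * 1.2530 = 0.12715 kg/s

0.12715 kg/s


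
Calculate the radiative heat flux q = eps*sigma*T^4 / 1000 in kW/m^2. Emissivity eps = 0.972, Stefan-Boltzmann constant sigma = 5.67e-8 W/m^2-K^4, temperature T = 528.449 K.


T^4 = 7.7985e+10
q = 0.972 * 5.67e-8 * 7.7985e+10 / 1000 = 4.2980 kW/m^2

4.2980 kW/m^2


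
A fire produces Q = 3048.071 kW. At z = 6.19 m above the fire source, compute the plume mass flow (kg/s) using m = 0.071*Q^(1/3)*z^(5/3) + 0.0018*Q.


Q^(1/3) = 14.499
z^(5/3) = 20.868
First term = 0.071 * 14.499 * 20.868 = 21.482
Second term = 0.0018 * 3048.071 = 5.4865
m = 26.969 kg/s

26.969 kg/s


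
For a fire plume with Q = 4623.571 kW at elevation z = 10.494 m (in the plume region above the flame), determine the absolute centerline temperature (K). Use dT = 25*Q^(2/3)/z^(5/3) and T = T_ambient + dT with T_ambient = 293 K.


Q^(2/3) = 277.54
z^(5/3) = 50.300
dT = 25 * 277.54 / 50.300 = 137.94 K
T = 293 + 137.94 = 430.94 K

430.94 K


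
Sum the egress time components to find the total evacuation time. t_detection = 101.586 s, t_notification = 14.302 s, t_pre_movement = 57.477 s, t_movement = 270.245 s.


Total = 101.586 + 14.302 + 57.477 + 270.245 = 443.61 s

443.61 s


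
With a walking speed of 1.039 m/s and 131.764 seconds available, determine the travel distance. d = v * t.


d = 1.039 * 131.764 = 136.90 m

136.90 m


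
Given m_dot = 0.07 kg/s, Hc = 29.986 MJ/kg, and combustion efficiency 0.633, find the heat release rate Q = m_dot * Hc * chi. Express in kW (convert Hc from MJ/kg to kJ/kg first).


Hc = 29.986 MJ/kg = 29.986 * 1000 kJ/kg = 29986 kJ/kg
Q = 0.07 kg/s * 29986 kJ/kg * 0.633 = 1328.7 kW

1328.7 kW


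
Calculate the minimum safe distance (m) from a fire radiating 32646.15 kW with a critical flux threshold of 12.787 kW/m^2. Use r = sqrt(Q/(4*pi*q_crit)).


4*pi*q_crit = 160.69
Q/(4*pi*q_crit) = 203.17
r = sqrt(203.17) = 14.254 m

14.254 m


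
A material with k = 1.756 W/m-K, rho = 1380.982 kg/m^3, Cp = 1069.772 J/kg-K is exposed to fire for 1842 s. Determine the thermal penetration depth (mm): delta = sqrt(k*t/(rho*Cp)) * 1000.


alpha = 1.756 / (1380.982 * 1069.772) = 1.1886e-06 m^2/s
alpha * t = 0.0021894
delta = sqrt(0.0021894) * 1000 = 46.792 mm

46.792 mm


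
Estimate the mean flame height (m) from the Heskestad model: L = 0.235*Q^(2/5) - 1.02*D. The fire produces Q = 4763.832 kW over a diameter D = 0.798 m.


Q^(2/5) = 29.593
0.235 * Q^(2/5) = 6.9543
1.02 * D = 0.81396
L = 6.1403 m

6.1403 m


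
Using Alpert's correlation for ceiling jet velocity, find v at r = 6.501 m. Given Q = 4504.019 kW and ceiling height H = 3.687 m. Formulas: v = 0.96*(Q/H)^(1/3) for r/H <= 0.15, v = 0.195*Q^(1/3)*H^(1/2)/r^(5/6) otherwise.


r/H = 6.501 / 3.687 = 1.7632
r/H > 0.15, so v = 0.195*Q^(1/3)*H^(1/2)/r^(5/6)
Q^(1/3) = 16.515
H^(1/2) = 1.9202
r^(5/6) = 4.7586
v = 0.195 * 16.515 * 1.9202 / 4.7586 = 1.2994 m/s

1.2994 m/s


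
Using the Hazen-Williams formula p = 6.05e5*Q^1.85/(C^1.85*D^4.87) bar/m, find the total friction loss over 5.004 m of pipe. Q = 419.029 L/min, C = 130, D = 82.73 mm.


Q^1.85 = 70983
C^1.85 = 8143.2
D^4.87 = 2.1828e+09
p/m = 0.0024160 bar/m
p_total = 0.0024160 * 5.004 = 0.012090 bar

0.012090 bar


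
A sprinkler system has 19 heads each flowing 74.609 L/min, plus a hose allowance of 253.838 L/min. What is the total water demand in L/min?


Sprinkler demand = 19 * 74.609 = 1417.571 L/min
Total = 1417.571 + 253.838 = 1671.409 L/min

1671.409 L/min


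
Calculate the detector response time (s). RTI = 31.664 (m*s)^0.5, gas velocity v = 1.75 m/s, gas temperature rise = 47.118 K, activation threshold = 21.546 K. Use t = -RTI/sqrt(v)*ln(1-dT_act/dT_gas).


dT_act/dT_gas = 0.45728
ln(1 - 0.45728) = -0.61116
t = -31.664 / sqrt(1.75) * -0.61116 = 14.628 s

14.628 s


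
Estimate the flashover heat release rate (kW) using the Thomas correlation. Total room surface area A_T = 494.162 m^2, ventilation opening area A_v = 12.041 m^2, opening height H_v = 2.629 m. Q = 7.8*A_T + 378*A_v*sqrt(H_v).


7.8*A_T = 3854.5
sqrt(H_v) = 1.6214
378*A_v*sqrt(H_v) = 7379.9
Q = 3854.5 + 7379.9 = 11234 kW

11234 kW


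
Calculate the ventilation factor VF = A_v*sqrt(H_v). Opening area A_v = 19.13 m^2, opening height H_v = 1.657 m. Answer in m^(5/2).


sqrt(H_v) = 1.2872
VF = 19.13 * 1.2872 = 24.625 m^(5/2)

24.625 m^(5/2)


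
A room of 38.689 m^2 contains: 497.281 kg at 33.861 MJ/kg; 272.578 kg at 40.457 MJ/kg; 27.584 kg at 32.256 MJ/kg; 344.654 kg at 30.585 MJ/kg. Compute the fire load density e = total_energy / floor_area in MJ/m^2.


Total energy = 497.281*33.861 + 272.578*40.457 + 27.584*32.256 + 344.654*30.585
= 16838.43 + 11027.69 + 889.7495 + 10541.24
= 39297.11 MJ
e = 39297.11 / 38.689 = 1015.7 MJ/m^2

1015.7 MJ/m^2


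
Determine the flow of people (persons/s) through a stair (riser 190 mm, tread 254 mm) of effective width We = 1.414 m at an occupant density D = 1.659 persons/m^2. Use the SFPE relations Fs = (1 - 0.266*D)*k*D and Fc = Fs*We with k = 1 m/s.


1 - 0.266*D = 1 - 0.266*1.659 = 0.55871
Fs = 0.55871 * 1 * 1.659 = 0.92689 persons/(s*m)
Fc = 0.92689 * 1.414 = 1.3106 persons/s

1.3106 persons/s


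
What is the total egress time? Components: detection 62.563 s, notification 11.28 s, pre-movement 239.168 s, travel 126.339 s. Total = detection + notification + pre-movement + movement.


Total = 62.563 + 11.28 + 239.168 + 126.339 = 439.35 s

439.35 s


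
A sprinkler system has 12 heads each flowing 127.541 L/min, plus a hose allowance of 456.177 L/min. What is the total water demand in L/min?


Sprinkler demand = 12 * 127.541 = 1530.492 L/min
Total = 1530.492 + 456.177 = 1986.669 L/min

1986.669 L/min


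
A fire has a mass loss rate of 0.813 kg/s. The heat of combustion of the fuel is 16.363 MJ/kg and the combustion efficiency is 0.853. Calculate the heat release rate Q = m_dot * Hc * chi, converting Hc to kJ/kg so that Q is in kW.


Hc = 16.363 MJ/kg = 16.363 * 1000 kJ/kg = 16363 kJ/kg
Q = 0.813 kg/s * 16363 kJ/kg * 0.853 = 11348 kW

11348 kW


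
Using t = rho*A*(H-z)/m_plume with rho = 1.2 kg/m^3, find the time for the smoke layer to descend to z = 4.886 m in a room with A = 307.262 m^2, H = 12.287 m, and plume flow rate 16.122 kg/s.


H - z = 7.401 m
t = 1.2 * 307.262 * 7.401 / 16.122 = 169.26 s

169.26 s


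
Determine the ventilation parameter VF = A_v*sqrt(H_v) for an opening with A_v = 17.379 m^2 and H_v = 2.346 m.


sqrt(H_v) = 1.5317
VF = 17.379 * 1.5317 = 26.619 m^(5/2)

26.619 m^(5/2)


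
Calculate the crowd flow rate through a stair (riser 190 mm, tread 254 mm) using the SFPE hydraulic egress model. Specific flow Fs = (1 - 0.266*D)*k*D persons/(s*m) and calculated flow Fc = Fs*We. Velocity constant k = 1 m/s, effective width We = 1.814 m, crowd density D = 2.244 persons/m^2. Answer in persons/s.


1 - 0.266*D = 1 - 0.266*2.244 = 0.40310
Fs = 0.40310 * 1 * 2.244 = 0.90455 persons/(s*m)
Fc = 0.90455 * 1.814 = 1.6408 persons/s

1.6408 persons/s


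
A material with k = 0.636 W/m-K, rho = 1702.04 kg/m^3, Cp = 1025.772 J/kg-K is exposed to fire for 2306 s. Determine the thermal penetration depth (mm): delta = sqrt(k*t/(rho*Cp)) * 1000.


alpha = 0.636 / (1702.04 * 1025.772) = 3.6428e-07 m^2/s
alpha * t = 0.00084003
delta = sqrt(0.00084003) * 1000 = 28.983 mm

28.983 mm


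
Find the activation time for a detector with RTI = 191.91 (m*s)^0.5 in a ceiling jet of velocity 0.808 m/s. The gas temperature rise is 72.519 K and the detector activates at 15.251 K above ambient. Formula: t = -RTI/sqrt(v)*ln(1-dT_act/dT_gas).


dT_act/dT_gas = 0.21030
ln(1 - 0.21030) = -0.23611
t = -191.91 / sqrt(0.808) * -0.23611 = 50.408 s

50.408 s


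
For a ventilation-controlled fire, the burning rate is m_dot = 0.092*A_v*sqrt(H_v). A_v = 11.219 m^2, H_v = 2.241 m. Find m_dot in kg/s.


sqrt(H_v) = 1.4970
m_dot = 0.092 * 11.219 * 1.4970 = 1.5451 kg/s

1.5451 kg/s


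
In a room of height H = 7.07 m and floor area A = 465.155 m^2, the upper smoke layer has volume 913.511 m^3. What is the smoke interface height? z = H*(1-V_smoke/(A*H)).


V/(A*H) = 0.27778
1 - 0.27778 = 0.72222
z = 7.07 * 0.72222 = 5.1061 m

5.1061 m


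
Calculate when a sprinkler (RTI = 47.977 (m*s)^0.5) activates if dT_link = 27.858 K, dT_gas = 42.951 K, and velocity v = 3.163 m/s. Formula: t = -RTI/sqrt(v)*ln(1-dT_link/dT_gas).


dT_link/dT_gas = 0.64860
ln(1 - 0.64860) = -1.0458
t = -47.977 / sqrt(3.163) * -1.0458 = 28.213 s

28.213 s


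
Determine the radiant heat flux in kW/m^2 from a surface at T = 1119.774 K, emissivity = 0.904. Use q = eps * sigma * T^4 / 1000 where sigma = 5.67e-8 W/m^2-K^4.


T^4 = 1.5722e+12
q = 0.904 * 5.67e-8 * 1.5722e+12 / 1000 = 80.588 kW/m^2

80.588 kW/m^2


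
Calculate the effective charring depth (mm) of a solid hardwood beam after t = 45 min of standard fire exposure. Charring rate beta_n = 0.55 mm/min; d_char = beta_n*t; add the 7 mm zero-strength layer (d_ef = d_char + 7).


d_char = 0.55 * 45 = 24.75 mm
d_ef = 24.75 + 1.0*7 = 31.75 mm

31.75 mm


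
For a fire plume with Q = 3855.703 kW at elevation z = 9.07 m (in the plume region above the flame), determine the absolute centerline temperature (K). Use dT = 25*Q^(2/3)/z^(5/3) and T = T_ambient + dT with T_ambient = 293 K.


Q^(2/3) = 245.89
z^(5/3) = 39.447
dT = 25 * 245.89 / 39.447 = 155.83 K
T = 293 + 155.83 = 448.83 K

448.83 K


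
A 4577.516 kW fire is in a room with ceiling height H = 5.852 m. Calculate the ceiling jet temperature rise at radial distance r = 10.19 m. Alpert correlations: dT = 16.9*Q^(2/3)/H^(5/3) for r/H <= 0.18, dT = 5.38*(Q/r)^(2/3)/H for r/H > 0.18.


r/H = 10.19 / 5.852 = 1.7413
r/H > 0.18, so dT = 5.38*(Q/r)^(2/3)/H
Q/r = 449.22
(Q/r)^(2/3) = 58.655
dT = 5.38 * 58.655 / 5.852 = 53.924 K

53.924 K


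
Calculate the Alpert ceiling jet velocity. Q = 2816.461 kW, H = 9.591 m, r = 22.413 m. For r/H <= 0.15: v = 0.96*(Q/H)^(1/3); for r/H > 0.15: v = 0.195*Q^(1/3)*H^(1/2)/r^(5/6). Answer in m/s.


r/H = 22.413 / 9.591 = 2.3369
r/H > 0.15, so v = 0.195*Q^(1/3)*H^(1/2)/r^(5/6)
Q^(1/3) = 14.122
H^(1/2) = 3.0969
r^(5/6) = 13.348
v = 0.195 * 14.122 * 3.0969 / 13.348 = 0.63893 m/s

0.63893 m/s


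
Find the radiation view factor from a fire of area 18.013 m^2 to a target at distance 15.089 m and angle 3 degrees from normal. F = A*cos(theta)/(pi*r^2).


cos(3 deg) = 0.99863
pi*r^2 = 715.27
F = 18.013 * 0.99863 / 715.27 = 0.025149

0.025149


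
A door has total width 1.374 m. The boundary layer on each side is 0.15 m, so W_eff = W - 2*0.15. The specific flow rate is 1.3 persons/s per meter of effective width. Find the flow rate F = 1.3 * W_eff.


W_eff = 1.374 - 0.30 = 1.074 m
F = 1.3 * 1.074 = 1.3962 persons/s

1.3962 persons/s


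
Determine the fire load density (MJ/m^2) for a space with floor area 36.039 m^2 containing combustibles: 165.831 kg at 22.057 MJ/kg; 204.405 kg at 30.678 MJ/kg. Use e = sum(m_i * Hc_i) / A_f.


Total energy = 165.831*22.057 + 204.405*30.678
= 3657.734 + 6270.737
= 9928.471 MJ
e = 9928.471 / 36.039 = 275.49 MJ/m^2

275.49 MJ/m^2


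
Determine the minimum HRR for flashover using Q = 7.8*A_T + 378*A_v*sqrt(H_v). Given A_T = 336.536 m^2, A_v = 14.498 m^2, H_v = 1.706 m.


7.8*A_T = 2625.0
sqrt(H_v) = 1.3061
378*A_v*sqrt(H_v) = 7158.0
Q = 2625.0 + 7158.0 = 9782.9 kW

9782.9 kW


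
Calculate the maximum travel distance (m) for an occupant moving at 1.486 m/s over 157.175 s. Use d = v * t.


d = 1.486 * 157.175 = 233.56 m

233.56 m


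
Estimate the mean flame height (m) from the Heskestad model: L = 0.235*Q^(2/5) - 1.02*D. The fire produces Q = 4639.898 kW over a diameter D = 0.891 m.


Q^(2/5) = 29.282
0.235 * Q^(2/5) = 6.8813
1.02 * D = 0.90882
L = 5.9725 m

5.9725 m


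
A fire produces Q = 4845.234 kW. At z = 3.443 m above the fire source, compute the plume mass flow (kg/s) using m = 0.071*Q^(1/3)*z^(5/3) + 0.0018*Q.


Q^(1/3) = 16.921
z^(5/3) = 7.8505
First term = 0.071 * 16.921 * 7.8505 = 9.4317
Second term = 0.0018 * 4845.234 = 8.7214
m = 18.153 kg/s

18.153 kg/s


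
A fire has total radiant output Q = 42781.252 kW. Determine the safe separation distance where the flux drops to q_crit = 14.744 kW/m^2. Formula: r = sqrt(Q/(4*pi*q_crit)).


4*pi*q_crit = 185.28
Q/(4*pi*q_crit) = 230.90
r = sqrt(230.90) = 15.195 m

15.195 m


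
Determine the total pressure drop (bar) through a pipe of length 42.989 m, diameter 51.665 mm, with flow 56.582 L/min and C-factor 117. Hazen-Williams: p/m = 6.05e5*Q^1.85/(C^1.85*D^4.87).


Q^1.85 = 1747.7
C^1.85 = 6701.1
D^4.87 = 2.2043e+08
p/m = 0.00071581 bar/m
p_total = 0.00071581 * 42.989 = 0.030772 bar

0.030772 bar


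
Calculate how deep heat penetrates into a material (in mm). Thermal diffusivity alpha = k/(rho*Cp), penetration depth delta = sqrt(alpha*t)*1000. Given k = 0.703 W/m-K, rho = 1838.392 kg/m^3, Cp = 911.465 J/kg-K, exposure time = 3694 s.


alpha = 0.703 / (1838.392 * 911.465) = 4.1954e-07 m^2/s
alpha * t = 0.0015498
delta = sqrt(0.0015498) * 1000 = 39.367 mm

39.367 mm


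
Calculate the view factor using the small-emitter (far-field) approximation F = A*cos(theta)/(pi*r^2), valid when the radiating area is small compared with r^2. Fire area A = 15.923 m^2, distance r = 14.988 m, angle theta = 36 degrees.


cos(36 deg) = 0.80902
pi*r^2 = 705.73
F = 15.923 * 0.80902 / 705.73 = 0.018253

0.018253


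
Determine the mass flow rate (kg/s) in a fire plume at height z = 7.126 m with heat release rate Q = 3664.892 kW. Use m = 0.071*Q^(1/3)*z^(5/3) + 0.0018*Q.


Q^(1/3) = 15.418
z^(5/3) = 26.388
First term = 0.071 * 15.418 * 26.388 = 28.886
Second term = 0.0018 * 3664.892 = 6.5968
m = 35.483 kg/s

35.483 kg/s


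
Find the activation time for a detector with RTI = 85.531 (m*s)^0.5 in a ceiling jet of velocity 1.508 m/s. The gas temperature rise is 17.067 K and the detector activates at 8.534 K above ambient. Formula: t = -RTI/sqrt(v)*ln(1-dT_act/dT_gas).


dT_act/dT_gas = 0.50003
ln(1 - 0.50003) = -0.69321
t = -85.531 / sqrt(1.508) * -0.69321 = 48.282 s

48.282 s


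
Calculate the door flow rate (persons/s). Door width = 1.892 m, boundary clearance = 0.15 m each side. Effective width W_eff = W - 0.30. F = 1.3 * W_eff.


W_eff = 1.892 - 0.30 = 1.592 m
F = 1.3 * 1.592 = 2.0696 persons/s

2.0696 persons/s


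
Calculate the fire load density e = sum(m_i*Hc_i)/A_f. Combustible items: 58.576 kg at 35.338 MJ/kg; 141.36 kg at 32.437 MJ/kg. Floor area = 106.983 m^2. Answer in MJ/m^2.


Total energy = 58.576*35.338 + 141.36*32.437
= 2069.959 + 4585.294
= 6655.253 MJ
e = 6655.253 / 106.983 = 62.209 MJ/m^2

62.209 MJ/m^2


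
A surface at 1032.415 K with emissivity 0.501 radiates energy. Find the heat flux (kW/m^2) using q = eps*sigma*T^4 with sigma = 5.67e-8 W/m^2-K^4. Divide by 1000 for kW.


T^4 = 1.1361e+12
q = 0.501 * 5.67e-8 * 1.1361e+12 / 1000 = 32.273 kW/m^2

32.273 kW/m^2


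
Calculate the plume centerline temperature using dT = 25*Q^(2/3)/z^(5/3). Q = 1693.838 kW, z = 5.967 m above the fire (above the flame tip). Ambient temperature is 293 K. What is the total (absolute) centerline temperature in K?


Q^(2/3) = 142.10
z^(5/3) = 19.630
dT = 25 * 142.10 / 19.630 = 180.96 K
T = 293 + 180.96 = 473.96 K

473.96 K


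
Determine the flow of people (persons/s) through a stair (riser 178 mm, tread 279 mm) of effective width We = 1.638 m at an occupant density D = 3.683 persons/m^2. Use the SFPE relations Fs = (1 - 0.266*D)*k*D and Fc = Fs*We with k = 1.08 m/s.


1 - 0.266*D = 1 - 0.266*3.683 = 0.020322
Fs = 0.020322 * 1.08 * 3.683 = 0.080834 persons/(s*m)
Fc = 0.080834 * 1.638 = 0.13241 persons/s

0.13241 persons/s


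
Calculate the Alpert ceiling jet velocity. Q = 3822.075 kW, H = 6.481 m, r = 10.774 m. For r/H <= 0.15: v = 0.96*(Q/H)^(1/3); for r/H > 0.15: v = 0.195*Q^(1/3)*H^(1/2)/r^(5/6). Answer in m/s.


r/H = 10.774 / 6.481 = 1.6624
r/H > 0.15, so v = 0.195*Q^(1/3)*H^(1/2)/r^(5/6)
Q^(1/3) = 15.635
H^(1/2) = 2.5458
r^(5/6) = 7.2496
v = 0.195 * 15.635 * 2.5458 / 7.2496 = 1.0706 m/s

1.0706 m/s


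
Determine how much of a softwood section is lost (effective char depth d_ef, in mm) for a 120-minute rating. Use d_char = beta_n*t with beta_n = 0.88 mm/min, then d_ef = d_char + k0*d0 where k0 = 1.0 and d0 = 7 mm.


d_char = 0.88 * 120 = 105.6 mm
d_ef = 105.6 + 1.0*7 = 112.6 mm

112.6 mm


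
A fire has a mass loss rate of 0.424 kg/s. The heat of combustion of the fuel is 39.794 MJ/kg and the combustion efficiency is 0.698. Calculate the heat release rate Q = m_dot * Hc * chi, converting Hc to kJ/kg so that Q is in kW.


Hc = 39.794 MJ/kg = 39.794 * 1000 kJ/kg = 39794 kJ/kg
Q = 0.424 kg/s * 39794 kJ/kg * 0.698 = 11777 kW

11777 kW


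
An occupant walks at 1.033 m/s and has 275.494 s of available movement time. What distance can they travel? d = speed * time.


d = 1.033 * 275.494 = 284.59 m

284.59 m


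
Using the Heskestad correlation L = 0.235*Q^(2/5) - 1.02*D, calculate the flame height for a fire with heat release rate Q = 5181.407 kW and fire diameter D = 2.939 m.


Q^(2/5) = 30.604
0.235 * Q^(2/5) = 7.1920
1.02 * D = 2.9978
L = 4.1942 m

4.1942 m


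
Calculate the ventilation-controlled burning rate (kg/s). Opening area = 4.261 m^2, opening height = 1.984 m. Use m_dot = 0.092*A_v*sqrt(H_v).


sqrt(H_v) = 1.4085
m_dot = 0.092 * 4.261 * 1.4085 = 0.55217 kg/s

0.55217 kg/s


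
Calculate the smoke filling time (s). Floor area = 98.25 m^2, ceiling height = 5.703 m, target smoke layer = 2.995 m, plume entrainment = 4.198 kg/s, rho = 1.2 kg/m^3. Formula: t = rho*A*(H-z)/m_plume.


H - z = 2.708 m
t = 1.2 * 98.25 * 2.708 / 4.198 = 76.054 s

76.054 s


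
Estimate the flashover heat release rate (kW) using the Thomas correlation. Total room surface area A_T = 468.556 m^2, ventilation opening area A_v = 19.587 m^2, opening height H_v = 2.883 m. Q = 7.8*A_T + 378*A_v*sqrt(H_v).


7.8*A_T = 3654.7
sqrt(H_v) = 1.6979
378*A_v*sqrt(H_v) = 12571
Q = 3654.7 + 12571 = 16226 kW

16226 kW


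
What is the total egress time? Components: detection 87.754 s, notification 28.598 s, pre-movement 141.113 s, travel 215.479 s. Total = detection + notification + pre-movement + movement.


Total = 87.754 + 28.598 + 141.113 + 215.479 = 472.944 s

472.944 s


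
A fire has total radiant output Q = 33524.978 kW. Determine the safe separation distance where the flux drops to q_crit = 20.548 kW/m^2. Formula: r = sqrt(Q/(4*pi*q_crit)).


4*pi*q_crit = 258.21
Q/(4*pi*q_crit) = 129.83
r = sqrt(129.83) = 11.394 m

11.394 m


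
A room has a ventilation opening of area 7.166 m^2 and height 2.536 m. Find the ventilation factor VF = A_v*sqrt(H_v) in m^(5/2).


sqrt(H_v) = 1.5925
VF = 7.166 * 1.5925 = 11.412 m^(5/2)

11.412 m^(5/2)


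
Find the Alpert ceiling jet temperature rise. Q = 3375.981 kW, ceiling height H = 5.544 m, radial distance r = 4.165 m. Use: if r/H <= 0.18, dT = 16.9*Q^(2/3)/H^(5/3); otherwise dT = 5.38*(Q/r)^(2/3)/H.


r/H = 4.165 / 5.544 = 0.75126
r/H > 0.18, so dT = 5.38*(Q/r)^(2/3)/H
Q/r = 810.56
(Q/r)^(2/3) = 86.934
dT = 5.38 * 86.934 / 5.544 = 84.362 K

84.362 K


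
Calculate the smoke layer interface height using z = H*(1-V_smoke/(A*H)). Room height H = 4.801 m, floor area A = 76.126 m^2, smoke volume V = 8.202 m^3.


V/(A*H) = 0.022442
1 - 0.022442 = 0.97756
z = 4.801 * 0.97756 = 4.6933 m

4.6933 m


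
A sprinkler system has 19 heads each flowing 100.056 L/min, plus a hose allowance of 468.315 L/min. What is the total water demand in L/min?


Sprinkler demand = 19 * 100.056 = 1901.064 L/min
Total = 1901.064 + 468.315 = 2369.379 L/min

2369.379 L/min


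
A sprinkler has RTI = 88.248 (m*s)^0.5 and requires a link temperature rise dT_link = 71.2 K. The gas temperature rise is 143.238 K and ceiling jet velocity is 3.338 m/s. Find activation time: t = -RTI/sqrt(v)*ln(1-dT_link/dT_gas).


dT_link/dT_gas = 0.49707
ln(1 - 0.49707) = -0.68731
t = -88.248 / sqrt(3.338) * -0.68731 = 33.198 s

33.198 s


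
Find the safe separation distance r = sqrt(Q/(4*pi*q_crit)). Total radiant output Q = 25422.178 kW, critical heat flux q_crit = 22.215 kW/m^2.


4*pi*q_crit = 279.16
Q/(4*pi*q_crit) = 91.066
r = sqrt(91.066) = 9.5429 m

9.5429 m


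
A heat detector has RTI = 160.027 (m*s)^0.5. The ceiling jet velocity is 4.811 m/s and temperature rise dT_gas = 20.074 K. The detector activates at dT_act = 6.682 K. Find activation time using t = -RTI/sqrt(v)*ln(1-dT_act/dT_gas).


dT_act/dT_gas = 0.33287
ln(1 - 0.33287) = -0.40477
t = -160.027 / sqrt(4.811) * -0.40477 = 29.531 s

29.531 s


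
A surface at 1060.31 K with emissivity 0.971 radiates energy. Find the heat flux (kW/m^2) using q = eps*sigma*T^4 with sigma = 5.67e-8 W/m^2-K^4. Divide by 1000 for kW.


T^4 = 1.2640e+12
q = 0.971 * 5.67e-8 * 1.2640e+12 / 1000 = 69.588 kW/m^2

69.588 kW/m^2


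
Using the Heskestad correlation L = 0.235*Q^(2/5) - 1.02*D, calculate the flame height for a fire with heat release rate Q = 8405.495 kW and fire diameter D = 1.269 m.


Q^(2/5) = 37.139
0.235 * Q^(2/5) = 8.7276
1.02 * D = 1.2944
L = 7.4332 m

7.4332 m


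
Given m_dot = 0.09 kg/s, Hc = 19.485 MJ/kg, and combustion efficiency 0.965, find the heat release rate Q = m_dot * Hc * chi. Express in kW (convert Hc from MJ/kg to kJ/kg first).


Hc = 19.485 MJ/kg = 19.485 * 1000 kJ/kg = 19485 kJ/kg
Q = 0.09 kg/s * 19485 kJ/kg * 0.965 = 1692.3 kW

1692.3 kW


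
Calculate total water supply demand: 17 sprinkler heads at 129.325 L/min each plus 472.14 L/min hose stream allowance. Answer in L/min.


Sprinkler demand = 17 * 129.325 = 2198.525 L/min
Total = 2198.525 + 472.14 = 2670.665 L/min

2670.665 L/min


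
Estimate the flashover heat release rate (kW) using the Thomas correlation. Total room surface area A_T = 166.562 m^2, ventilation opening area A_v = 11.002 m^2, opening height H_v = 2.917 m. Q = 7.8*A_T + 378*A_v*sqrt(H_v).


7.8*A_T = 1299.2
sqrt(H_v) = 1.7079
378*A_v*sqrt(H_v) = 7102.8
Q = 1299.2 + 7102.8 = 8402.0 kW

8402.0 kW


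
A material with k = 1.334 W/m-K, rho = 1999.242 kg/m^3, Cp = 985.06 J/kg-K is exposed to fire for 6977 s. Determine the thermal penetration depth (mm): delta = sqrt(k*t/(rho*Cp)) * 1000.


alpha = 1.334 / (1999.242 * 985.06) = 6.7737e-07 m^2/s
alpha * t = 0.0047260
delta = sqrt(0.0047260) * 1000 = 68.746 mm

68.746 mm


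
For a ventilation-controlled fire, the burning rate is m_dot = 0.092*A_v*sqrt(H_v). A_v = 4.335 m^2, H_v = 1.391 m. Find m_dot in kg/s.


sqrt(H_v) = 1.1794
m_dot = 0.092 * 4.335 * 1.1794 = 0.47037 kg/s

0.47037 kg/s


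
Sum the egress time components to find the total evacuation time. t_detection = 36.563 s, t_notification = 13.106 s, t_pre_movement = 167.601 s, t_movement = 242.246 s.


Total = 36.563 + 13.106 + 167.601 + 242.246 = 459.516 s

459.516 s


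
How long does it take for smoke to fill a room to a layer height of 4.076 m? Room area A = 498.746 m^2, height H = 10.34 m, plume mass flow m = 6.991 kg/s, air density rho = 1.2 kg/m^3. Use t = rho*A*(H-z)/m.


H - z = 6.264 m
t = 1.2 * 498.746 * 6.264 / 6.991 = 536.26 s

536.26 s


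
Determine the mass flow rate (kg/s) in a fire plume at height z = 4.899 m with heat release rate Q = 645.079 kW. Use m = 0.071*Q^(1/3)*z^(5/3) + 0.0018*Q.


Q^(1/3) = 8.6405
z^(5/3) = 14.131
First term = 0.071 * 8.6405 * 14.131 = 8.6691
Second term = 0.0018 * 645.079 = 1.1611
m = 9.8303 kg/s

9.8303 kg/s


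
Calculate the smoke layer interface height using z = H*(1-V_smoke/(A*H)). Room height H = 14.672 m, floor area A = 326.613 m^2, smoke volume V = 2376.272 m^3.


V/(A*H) = 0.49588
1 - 0.49588 = 0.50412
z = 14.672 * 0.50412 = 7.3965 m

7.3965 m


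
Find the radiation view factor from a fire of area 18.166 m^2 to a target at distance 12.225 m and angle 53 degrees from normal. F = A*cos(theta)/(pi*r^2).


cos(53 deg) = 0.60182
pi*r^2 = 469.51
F = 18.166 * 0.60182 / 469.51 = 0.023285

0.023285


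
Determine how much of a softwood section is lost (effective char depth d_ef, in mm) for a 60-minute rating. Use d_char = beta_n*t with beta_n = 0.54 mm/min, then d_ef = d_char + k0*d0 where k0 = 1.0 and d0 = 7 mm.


d_char = 0.54 * 60 = 32.4 mm
d_ef = 32.4 + 1.0*7 = 39.4 mm

39.4 mm


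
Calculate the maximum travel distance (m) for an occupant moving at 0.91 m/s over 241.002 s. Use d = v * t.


d = 0.91 * 241.002 = 219.31 m

219.31 m


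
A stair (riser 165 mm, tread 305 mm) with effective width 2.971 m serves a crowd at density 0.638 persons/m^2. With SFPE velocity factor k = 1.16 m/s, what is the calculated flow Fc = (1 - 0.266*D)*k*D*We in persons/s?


1 - 0.266*D = 1 - 0.266*0.638 = 0.83029
Fs = 0.83029 * 1.16 * 0.638 = 0.61448 persons/(s*m)
Fc = 0.61448 * 2.971 = 1.8256 persons/s

1.8256 persons/s


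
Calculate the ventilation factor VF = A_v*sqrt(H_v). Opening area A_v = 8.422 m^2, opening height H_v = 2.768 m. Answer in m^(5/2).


sqrt(H_v) = 1.6637
VF = 8.422 * 1.6637 = 14.012 m^(5/2)

14.012 m^(5/2)


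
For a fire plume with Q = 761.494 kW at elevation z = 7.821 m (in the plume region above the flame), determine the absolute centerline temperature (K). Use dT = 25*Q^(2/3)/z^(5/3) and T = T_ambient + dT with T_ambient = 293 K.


Q^(2/3) = 83.389
z^(5/3) = 30.816
dT = 25 * 83.389 / 30.816 = 67.652 K
T = 293 + 67.652 = 360.65 K

360.65 K


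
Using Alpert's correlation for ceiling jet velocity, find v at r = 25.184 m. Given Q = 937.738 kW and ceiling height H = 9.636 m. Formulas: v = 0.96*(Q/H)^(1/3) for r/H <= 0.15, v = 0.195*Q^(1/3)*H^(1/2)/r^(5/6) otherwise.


r/H = 25.184 / 9.636 = 2.6135
r/H > 0.15, so v = 0.195*Q^(1/3)*H^(1/2)/r^(5/6)
Q^(1/3) = 9.7880
H^(1/2) = 3.1042
r^(5/6) = 14.710
v = 0.195 * 9.7880 * 3.1042 / 14.710 = 0.40278 m/s

0.40278 m/s


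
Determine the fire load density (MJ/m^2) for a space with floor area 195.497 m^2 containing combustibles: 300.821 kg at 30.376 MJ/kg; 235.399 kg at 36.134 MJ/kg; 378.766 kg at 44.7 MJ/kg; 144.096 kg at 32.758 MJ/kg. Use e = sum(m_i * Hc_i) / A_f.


Total energy = 300.821*30.376 + 235.399*36.134 + 378.766*44.7 + 144.096*32.758
= 9137.739 + 8505.907 + 16930.84 + 4720.297
= 39294.78 MJ
e = 39294.78 / 195.497 = 201.00 MJ/m^2

201.00 MJ/m^2


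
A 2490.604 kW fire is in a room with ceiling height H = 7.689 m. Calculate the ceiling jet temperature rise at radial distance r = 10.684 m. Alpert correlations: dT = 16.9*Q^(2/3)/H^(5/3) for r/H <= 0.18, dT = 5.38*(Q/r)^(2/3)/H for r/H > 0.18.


r/H = 10.684 / 7.689 = 1.3895
r/H > 0.18, so dT = 5.38*(Q/r)^(2/3)/H
Q/r = 233.12
(Q/r)^(2/3) = 37.877
dT = 5.38 * 37.877 / 7.689 = 26.503 K

26.503 K


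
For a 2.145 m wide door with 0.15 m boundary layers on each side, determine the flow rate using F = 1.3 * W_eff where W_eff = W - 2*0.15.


W_eff = 2.145 - 0.30 = 1.845 m
F = 1.3 * 1.845 = 2.3985 persons/s

2.3985 persons/s


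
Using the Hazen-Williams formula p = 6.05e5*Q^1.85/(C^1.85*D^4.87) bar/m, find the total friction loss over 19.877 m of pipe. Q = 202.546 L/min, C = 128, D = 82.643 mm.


Q^1.85 = 18496
C^1.85 = 7913.0
D^4.87 = 2.1717e+09
p/m = 0.00065117 bar/m
p_total = 0.00065117 * 19.877 = 0.012943 bar

0.012943 bar


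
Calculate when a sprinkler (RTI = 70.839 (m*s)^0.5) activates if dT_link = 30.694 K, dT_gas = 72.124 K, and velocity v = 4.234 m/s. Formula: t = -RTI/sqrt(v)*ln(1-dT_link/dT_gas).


dT_link/dT_gas = 0.42557
ln(1 - 0.42557) = -0.55438
t = -70.839 / sqrt(4.234) * -0.55438 = 19.086 s

19.086 s


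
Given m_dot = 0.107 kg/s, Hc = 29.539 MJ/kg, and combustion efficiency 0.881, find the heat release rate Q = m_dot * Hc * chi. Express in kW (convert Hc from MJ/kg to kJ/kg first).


Hc = 29.539 MJ/kg = 29.539 * 1000 kJ/kg = 29539 kJ/kg
Q = 0.107 kg/s * 29539 kJ/kg * 0.881 = 2784.6 kW

2784.6 kW


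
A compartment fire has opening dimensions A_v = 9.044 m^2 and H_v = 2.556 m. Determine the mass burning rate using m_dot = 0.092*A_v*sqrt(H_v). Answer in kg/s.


sqrt(H_v) = 1.5987
m_dot = 0.092 * 9.044 * 1.5987 = 1.3302 kg/s

1.3302 kg/s


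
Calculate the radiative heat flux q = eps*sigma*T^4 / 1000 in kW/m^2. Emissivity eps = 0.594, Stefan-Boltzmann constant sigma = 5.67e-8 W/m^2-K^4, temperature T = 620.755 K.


T^4 = 1.4848e+11
q = 0.594 * 5.67e-8 * 1.4848e+11 / 1000 = 5.0009 kW/m^2

5.0009 kW/m^2


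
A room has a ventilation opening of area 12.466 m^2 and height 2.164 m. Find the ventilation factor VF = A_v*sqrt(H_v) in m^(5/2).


sqrt(H_v) = 1.4711
VF = 12.466 * 1.4711 = 18.338 m^(5/2)

18.338 m^(5/2)


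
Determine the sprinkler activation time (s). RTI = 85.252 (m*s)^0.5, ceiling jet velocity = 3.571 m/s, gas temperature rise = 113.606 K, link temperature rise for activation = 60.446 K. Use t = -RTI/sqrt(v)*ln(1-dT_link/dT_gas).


dT_link/dT_gas = 0.53207
ln(1 - 0.53207) = -0.75943
t = -85.252 / sqrt(3.571) * -0.75943 = 34.261 s

34.261 s


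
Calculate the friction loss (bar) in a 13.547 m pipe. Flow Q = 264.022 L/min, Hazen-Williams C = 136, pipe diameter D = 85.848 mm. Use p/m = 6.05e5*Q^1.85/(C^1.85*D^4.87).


Q^1.85 = 30202
C^1.85 = 8852.1
D^4.87 = 2.6138e+09
p/m = 0.00078973 bar/m
p_total = 0.00078973 * 13.547 = 0.010698 bar

0.010698 bar


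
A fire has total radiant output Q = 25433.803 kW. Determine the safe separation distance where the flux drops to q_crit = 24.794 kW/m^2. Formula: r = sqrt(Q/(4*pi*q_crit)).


4*pi*q_crit = 311.57
Q/(4*pi*q_crit) = 81.631
r = sqrt(81.631) = 9.0350 m

9.0350 m


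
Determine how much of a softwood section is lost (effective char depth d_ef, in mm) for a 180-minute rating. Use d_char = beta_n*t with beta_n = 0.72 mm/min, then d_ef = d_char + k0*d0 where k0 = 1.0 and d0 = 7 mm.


d_char = 0.72 * 180 = 129.6 mm
d_ef = 129.6 + 1.0*7 = 136.6 mm

136.6 mm


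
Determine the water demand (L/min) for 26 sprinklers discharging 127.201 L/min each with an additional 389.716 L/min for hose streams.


Sprinkler demand = 26 * 127.201 = 3307.226 L/min
Total = 3307.226 + 389.716 = 3696.942 L/min

3696.942 L/min


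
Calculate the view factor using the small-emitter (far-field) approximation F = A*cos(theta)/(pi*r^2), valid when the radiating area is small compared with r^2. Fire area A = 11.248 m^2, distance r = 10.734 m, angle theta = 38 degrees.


cos(38 deg) = 0.78801
pi*r^2 = 361.97
F = 11.248 * 0.78801 / 361.97 = 0.024487

0.024487


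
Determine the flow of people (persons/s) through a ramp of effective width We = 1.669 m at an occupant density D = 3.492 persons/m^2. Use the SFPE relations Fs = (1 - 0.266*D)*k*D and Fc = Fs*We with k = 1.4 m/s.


1 - 0.266*D = 1 - 0.266*3.492 = 0.071128
Fs = 0.071128 * 1.4 * 3.492 = 0.34773 persons/(s*m)
Fc = 0.34773 * 1.669 = 0.58036 persons/s

0.58036 persons/s


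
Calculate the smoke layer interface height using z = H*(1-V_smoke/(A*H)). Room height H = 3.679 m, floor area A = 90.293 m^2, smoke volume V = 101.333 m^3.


V/(A*H) = 0.30505
1 - 0.30505 = 0.69495
z = 3.679 * 0.69495 = 2.5567 m

2.5567 m


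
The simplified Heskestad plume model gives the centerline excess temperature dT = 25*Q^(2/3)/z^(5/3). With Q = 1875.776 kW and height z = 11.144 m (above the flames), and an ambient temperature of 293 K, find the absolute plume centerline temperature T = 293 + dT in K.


Q^(2/3) = 152.10
z^(5/3) = 55.599
dT = 25 * 152.10 / 55.599 = 68.390 K
T = 293 + 68.390 = 361.39 K

361.39 K


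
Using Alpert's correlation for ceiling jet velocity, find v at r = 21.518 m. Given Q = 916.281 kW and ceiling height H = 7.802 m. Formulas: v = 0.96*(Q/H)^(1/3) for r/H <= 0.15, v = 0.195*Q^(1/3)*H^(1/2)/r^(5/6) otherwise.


r/H = 21.518 / 7.802 = 2.7580
r/H > 0.15, so v = 0.195*Q^(1/3)*H^(1/2)/r^(5/6)
Q^(1/3) = 9.7128
H^(1/2) = 2.7932
r^(5/6) = 12.902
v = 0.195 * 9.7128 * 2.7932 / 12.902 = 0.41003 m/s

0.41003 m/s


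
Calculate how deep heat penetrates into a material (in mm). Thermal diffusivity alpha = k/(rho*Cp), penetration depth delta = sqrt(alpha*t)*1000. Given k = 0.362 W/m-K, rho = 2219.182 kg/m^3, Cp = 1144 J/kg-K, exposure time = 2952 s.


alpha = 0.362 / (2219.182 * 1144) = 1.4259e-07 m^2/s
alpha * t = 0.00042093
delta = sqrt(0.00042093) * 1000 = 20.516 mm

20.516 mm


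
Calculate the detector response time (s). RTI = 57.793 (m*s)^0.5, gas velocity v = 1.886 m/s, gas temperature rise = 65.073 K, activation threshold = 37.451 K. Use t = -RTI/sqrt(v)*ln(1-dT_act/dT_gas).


dT_act/dT_gas = 0.57552
ln(1 - 0.57552) = -0.85690
t = -57.793 / sqrt(1.886) * -0.85690 = 36.061 s

36.061 s


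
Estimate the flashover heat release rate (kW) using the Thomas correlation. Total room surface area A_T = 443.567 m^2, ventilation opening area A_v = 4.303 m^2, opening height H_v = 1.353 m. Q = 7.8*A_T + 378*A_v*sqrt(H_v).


7.8*A_T = 3459.8
sqrt(H_v) = 1.1632
378*A_v*sqrt(H_v) = 1892.0
Q = 3459.8 + 1892.0 = 5351.8 kW

5351.8 kW


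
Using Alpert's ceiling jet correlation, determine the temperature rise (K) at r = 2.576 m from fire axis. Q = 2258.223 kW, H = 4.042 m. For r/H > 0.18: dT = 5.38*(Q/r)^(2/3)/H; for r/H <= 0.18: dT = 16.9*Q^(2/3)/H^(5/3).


r/H = 2.576 / 4.042 = 0.63731
r/H > 0.18, so dT = 5.38*(Q/r)^(2/3)/H
Q/r = 876.64
(Q/r)^(2/3) = 91.597
dT = 5.38 * 91.597 / 4.042 = 121.92 K

121.92 K


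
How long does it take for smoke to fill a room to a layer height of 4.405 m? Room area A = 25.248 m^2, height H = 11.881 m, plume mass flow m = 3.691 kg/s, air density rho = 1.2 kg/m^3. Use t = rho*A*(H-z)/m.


H - z = 7.476 m
t = 1.2 * 25.248 * 7.476 / 3.691 = 61.367 s

61.367 s


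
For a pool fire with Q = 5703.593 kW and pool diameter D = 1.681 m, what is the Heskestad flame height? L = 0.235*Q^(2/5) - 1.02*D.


Q^(2/5) = 31.802
0.235 * Q^(2/5) = 7.4736
1.02 * D = 1.7146
L = 5.7589 m

5.7589 m


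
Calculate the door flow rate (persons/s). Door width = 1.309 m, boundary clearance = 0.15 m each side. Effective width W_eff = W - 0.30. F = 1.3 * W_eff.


W_eff = 1.309 - 0.30 = 1.009 m
F = 1.3 * 1.009 = 1.3117 persons/s

1.3117 persons/s


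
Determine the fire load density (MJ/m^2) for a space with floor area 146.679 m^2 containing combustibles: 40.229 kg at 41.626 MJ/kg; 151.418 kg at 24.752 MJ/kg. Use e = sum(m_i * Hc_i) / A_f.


Total energy = 40.229*41.626 + 151.418*24.752
= 1674.572 + 3747.898
= 5422.471 MJ
e = 5422.471 / 146.679 = 36.968 MJ/m^2

36.968 MJ/m^2


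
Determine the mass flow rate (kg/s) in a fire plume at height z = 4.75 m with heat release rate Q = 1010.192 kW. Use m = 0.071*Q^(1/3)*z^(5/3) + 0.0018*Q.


Q^(1/3) = 10.034
z^(5/3) = 13.422
First term = 0.071 * 10.034 * 13.422 = 9.5620
Second term = 0.0018 * 1010.192 = 1.8183
m = 11.380 kg/s

11.380 kg/s


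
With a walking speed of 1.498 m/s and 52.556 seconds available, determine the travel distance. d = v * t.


d = 1.498 * 52.556 = 78.729 m

78.729 m


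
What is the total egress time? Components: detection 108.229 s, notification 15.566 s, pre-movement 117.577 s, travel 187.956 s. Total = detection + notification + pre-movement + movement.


Total = 108.229 + 15.566 + 117.577 + 187.956 = 429.328 s

429.328 s


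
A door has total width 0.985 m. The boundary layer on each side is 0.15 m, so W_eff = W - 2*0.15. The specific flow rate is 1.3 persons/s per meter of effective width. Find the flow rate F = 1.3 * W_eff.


W_eff = 0.985 - 0.30 = 0.685 m
F = 1.3 * 0.685 = 0.89050 persons/s

0.89050 persons/s


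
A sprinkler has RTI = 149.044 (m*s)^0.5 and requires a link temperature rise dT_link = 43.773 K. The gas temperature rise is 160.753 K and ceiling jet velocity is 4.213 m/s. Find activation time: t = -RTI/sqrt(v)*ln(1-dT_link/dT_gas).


dT_link/dT_gas = 0.27230
ln(1 - 0.27230) = -0.31787
t = -149.044 / sqrt(4.213) * -0.31787 = 23.081 s

23.081 s


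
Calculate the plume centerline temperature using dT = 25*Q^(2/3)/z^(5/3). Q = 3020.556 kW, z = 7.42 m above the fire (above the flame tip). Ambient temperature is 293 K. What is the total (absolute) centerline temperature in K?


Q^(2/3) = 208.96
z^(5/3) = 28.228
dT = 25 * 208.96 / 28.228 = 185.07 K
T = 293 + 185.07 = 478.07 K

478.07 K


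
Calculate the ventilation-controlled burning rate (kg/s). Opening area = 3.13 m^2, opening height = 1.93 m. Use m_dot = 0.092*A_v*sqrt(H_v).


sqrt(H_v) = 1.3892
m_dot = 0.092 * 3.13 * 1.3892 = 0.40005 kg/s

0.40005 kg/s


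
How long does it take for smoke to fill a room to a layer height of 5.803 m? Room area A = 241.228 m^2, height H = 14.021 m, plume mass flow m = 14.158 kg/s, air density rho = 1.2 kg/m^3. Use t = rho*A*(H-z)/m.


H - z = 8.218 m
t = 1.2 * 241.228 * 8.218 / 14.158 = 168.02 s

168.02 s


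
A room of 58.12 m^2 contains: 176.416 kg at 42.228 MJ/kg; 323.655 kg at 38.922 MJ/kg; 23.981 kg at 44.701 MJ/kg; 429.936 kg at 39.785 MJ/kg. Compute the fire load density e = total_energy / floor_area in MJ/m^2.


Total energy = 176.416*42.228 + 323.655*38.922 + 23.981*44.701 + 429.936*39.785
= 7449.695 + 12597.30 + 1071.975 + 17105.00
= 38223.97 MJ
e = 38223.97 / 58.12 = 657.67 MJ/m^2

657.67 MJ/m^2


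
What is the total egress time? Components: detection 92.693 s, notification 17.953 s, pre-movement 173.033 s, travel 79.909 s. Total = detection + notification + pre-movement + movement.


Total = 92.693 + 17.953 + 173.033 + 79.909 = 363.588 s

363.588 s


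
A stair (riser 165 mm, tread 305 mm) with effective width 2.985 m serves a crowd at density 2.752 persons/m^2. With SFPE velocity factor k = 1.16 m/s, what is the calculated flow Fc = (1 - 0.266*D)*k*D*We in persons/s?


1 - 0.266*D = 1 - 0.266*2.752 = 0.26797
Fs = 0.26797 * 1.16 * 2.752 = 0.85544 persons/(s*m)
Fc = 0.85544 * 2.985 = 2.5535 persons/s

2.5535 persons/s
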